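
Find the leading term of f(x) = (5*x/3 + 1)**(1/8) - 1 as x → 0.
5*x/24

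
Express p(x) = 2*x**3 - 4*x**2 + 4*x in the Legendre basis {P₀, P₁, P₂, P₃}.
(-4/3)P₀ + (26/5)P₁ + (-8/3)P₂ + (4/5)P₃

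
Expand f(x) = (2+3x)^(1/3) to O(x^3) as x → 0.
2**(1/3) + 2**(1/3)*x/2 - 2**(1/3)*x**2/4 + O(x**3)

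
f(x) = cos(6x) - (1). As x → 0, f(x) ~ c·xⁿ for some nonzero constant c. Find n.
2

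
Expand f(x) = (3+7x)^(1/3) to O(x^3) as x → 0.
3**(1/3) + 7*3**(1/3)*x/9 - 49*3**(1/3)*x**2/81 + O(x**3)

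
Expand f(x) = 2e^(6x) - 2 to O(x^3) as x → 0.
12*x + 36*x**2 + O(x**3)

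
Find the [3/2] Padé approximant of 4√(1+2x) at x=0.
(x**3 + 9*x**2 + 12*x + 4)/(3*x**2/4 + 2*x + 1)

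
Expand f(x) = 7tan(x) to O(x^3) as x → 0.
7*x + O(x**3)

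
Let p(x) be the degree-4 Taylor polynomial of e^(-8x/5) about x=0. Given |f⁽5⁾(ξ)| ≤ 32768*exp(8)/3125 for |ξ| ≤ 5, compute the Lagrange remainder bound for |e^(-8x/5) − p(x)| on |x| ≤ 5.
4096*exp(8)/15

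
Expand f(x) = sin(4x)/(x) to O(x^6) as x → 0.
4 - 32*x**2/3 + 128*x**4/15 + O(x**6)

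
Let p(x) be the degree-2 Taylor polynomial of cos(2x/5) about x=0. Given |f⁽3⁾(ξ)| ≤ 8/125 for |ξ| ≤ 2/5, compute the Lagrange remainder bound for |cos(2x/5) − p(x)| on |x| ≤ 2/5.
32/46875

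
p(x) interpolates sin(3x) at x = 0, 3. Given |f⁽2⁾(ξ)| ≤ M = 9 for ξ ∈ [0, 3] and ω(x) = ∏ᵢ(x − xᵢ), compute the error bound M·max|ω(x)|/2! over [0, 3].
81/8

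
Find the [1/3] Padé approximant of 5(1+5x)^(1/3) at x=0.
(125*x/6 + 5)/(125*x**3/81 - 25*x**2/18 + 5*x/2 + 1)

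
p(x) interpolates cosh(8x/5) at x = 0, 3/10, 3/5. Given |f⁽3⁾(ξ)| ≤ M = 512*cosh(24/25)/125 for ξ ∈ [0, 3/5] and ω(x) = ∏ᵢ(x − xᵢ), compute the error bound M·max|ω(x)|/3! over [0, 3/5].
64*sqrt(3)*cosh(24/25)/15625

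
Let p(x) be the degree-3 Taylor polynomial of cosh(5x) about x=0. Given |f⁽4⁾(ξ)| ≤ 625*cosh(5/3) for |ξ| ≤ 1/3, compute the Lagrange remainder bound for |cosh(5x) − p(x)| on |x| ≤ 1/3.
625*cosh(5/3)/1944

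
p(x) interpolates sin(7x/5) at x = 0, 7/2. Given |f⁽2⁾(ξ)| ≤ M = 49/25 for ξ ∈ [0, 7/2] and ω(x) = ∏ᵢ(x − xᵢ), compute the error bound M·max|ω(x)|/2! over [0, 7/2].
2401/800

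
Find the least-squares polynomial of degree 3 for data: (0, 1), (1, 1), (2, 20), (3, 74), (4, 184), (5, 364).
43/42 + (-865/252)x + (41/84)x² + (53/18)x³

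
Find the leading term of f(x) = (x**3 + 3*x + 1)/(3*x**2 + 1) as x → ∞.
x/3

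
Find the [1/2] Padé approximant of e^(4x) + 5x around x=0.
(1787*x/219 + 1)/(-32*x**2/73 - 184*x/219 + 1)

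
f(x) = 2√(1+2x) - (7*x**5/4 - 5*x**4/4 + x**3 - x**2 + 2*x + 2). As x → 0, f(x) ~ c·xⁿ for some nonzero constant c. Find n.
6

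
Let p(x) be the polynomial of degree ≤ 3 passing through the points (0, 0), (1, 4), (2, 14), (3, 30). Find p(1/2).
5/4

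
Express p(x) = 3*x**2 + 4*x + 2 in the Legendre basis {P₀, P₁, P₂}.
(3)P₀ + (4)P₁ + (2)P₂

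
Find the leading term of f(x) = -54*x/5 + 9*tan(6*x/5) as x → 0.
648*x**3/125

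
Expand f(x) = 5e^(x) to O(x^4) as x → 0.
5 + 5*x + 5*x**2/2 + 5*x**3/6 + O(x**4)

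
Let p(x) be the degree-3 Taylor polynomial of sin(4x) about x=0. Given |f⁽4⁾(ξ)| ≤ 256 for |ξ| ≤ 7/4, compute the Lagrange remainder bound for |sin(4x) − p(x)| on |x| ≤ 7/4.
2401/24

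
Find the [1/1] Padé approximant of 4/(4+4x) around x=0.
1/(x + 1)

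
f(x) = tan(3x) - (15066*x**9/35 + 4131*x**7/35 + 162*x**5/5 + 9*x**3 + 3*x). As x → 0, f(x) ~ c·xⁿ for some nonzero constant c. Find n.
11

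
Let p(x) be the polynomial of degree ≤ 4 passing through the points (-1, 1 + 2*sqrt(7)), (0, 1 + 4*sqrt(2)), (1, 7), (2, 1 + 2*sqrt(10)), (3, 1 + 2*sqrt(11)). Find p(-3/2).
-105*sqrt(2)/8 - 45*sqrt(10)/16 + 35*sqrt(11)/64 + 315*sqrt(7)/64 + 599/32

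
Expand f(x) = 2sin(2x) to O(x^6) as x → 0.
4*x - 8*x**3/3 + 8*x**5/15 + O(x**6)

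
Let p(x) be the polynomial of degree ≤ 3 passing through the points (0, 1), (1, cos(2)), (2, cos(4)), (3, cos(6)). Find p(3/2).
9*cos(4)/16 + 9*cos(2)/16 - 1/16 - cos(6)/16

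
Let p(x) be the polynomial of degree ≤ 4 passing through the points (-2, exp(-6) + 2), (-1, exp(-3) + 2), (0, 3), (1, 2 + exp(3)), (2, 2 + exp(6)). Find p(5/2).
(-180*exp(3) + 35 + (-420*exp(3) + 634 + 315*exp(6))*exp(6))*exp(-6)/128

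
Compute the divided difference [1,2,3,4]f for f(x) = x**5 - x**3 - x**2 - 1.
64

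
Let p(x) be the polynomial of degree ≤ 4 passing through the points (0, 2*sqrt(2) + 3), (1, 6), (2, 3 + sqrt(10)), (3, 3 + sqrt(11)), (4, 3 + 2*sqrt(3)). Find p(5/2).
-5*sqrt(3)/64 + 3*sqrt(2)/64 + 15*sqrt(11)/32 + 45*sqrt(10)/64 + 81/32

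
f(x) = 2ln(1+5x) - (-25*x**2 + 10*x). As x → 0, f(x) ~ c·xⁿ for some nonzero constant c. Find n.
3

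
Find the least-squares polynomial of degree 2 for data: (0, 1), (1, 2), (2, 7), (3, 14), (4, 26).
36/35 + (-23/35)x + (12/7)x²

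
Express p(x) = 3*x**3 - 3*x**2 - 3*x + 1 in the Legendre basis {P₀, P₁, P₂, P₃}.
(-6/5)P₁ + (-2)P₂ + (6/5)P₃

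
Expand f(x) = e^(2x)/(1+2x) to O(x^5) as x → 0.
1 + 2*x**2 - 8*x**3/3 + 6*x**4 + O(x**5)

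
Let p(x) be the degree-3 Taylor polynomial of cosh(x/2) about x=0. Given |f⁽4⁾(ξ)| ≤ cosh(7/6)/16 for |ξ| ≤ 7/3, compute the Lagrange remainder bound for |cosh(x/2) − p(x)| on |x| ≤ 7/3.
2401*cosh(7/6)/31104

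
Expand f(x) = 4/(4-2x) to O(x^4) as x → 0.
1 + x/2 + x**2/4 + x**3/8 + O(x**4)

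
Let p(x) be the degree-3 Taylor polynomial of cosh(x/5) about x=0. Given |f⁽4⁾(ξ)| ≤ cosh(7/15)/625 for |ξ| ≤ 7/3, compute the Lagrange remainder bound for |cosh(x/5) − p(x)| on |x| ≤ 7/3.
2401*cosh(7/15)/1215000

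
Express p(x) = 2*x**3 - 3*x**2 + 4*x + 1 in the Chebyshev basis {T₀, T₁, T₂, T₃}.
(-1/2)T₀ + (11/2)T₁ + (-3/2)T₂ + (1/2)T₃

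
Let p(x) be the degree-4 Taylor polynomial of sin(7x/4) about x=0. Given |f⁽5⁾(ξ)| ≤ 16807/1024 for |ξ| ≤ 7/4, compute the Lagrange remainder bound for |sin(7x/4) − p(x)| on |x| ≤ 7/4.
282475249/125829120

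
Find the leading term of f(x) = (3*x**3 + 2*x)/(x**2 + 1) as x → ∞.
3*x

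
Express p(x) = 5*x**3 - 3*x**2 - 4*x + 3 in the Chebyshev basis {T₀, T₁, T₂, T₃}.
(3/2)T₀ + (-1/4)T₁ + (-3/2)T₂ + (5/4)T₃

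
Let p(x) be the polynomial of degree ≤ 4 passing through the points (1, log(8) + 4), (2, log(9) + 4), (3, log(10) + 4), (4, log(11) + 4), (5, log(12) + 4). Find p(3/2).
log(9*11**(7/32)*2**(25/128)*3**(19/128)*5**(29/64)/5) + 4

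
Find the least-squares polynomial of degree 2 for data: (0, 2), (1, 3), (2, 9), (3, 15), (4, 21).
10/7 + (15/7)x + (5/7)x²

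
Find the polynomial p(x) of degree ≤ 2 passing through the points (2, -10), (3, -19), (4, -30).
-x**2 - 4*x + 2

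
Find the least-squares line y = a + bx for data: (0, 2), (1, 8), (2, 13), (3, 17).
a = 5/2, b = 5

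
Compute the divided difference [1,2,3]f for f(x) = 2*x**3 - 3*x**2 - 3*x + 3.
9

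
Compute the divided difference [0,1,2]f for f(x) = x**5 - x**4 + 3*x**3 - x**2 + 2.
16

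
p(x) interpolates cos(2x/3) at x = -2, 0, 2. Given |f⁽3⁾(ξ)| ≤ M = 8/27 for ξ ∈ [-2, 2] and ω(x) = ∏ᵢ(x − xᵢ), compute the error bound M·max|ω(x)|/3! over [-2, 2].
64*sqrt(3)/729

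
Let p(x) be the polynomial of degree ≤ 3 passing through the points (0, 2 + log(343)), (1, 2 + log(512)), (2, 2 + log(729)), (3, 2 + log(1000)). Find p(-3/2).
2 + log(8183243915489726346684277347882562022607*2**(1/8)*3**(5/8)*5**(7/16)*7**(11/16)/811296384146066816957890051440640000000)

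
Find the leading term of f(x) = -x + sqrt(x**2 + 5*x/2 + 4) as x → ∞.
5/4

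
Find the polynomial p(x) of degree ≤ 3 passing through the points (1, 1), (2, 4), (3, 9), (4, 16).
x**2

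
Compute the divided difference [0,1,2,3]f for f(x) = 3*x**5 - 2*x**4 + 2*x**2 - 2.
63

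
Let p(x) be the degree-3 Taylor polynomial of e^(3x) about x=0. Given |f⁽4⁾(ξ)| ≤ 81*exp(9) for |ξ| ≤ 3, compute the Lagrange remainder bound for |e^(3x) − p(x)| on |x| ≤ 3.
2187*exp(9)/8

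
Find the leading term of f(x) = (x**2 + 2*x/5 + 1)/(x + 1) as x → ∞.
x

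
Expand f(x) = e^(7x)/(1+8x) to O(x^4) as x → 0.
1 - x + 65*x**2/2 - 1217*x**3/6 + O(x**4)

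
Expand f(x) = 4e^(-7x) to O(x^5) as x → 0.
4 - 28*x + 98*x**2 - 686*x**3/3 + 2401*x**4/6 + O(x**5)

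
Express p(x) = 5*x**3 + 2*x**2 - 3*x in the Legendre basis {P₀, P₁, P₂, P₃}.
(2/3)P₀ + (4/3)P₂ + (2)P₃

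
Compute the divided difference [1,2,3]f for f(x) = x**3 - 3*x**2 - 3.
3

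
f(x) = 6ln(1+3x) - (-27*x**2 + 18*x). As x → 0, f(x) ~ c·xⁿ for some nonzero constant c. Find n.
3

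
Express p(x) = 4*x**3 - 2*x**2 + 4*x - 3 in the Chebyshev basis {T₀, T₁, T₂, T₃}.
(-4)T₀ + (7)T₁ - T₂ + T₃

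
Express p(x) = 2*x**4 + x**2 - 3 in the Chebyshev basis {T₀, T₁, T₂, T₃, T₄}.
(-7/4)T₀ + (3/2)T₂ + (1/4)T₄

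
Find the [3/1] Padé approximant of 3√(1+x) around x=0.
(-3*x**3/64 + 9*x**2/16 + 27*x/8 + 3)/(5*x/8 + 1)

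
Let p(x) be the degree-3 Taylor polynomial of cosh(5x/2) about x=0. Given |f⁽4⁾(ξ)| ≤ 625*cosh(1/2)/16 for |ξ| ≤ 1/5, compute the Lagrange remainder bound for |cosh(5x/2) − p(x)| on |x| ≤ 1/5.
cosh(1/2)/384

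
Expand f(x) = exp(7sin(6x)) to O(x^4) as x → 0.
1 + 42*x + 882*x**2 + 12096*x**3 + O(x**4)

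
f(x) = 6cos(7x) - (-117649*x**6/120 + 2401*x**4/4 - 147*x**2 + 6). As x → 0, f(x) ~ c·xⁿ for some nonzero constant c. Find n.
8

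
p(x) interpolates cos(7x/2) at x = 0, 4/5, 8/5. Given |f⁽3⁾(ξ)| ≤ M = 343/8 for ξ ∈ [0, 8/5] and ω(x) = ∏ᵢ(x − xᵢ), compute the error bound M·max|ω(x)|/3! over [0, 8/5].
2744*sqrt(3)/3375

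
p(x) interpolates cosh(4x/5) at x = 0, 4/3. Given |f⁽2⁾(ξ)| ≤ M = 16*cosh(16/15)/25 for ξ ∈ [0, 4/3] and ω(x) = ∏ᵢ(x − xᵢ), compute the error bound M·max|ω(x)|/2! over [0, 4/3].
32*cosh(16/15)/225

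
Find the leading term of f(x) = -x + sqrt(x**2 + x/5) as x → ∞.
1/10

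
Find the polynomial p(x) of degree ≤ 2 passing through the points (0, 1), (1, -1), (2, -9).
-3*x**2 + x + 1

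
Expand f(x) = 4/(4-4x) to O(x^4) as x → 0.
1 + x + x**2 + x**3 + O(x**4)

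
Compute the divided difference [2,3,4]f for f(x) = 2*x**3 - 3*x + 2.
18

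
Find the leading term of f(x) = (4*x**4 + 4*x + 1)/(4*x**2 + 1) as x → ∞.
x**2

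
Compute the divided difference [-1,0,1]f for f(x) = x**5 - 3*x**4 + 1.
-3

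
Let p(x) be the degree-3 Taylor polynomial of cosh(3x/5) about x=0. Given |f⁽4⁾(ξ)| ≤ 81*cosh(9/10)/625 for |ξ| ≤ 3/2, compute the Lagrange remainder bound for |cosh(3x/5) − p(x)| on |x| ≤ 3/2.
2187*cosh(9/10)/80000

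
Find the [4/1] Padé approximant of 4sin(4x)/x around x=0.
512*x**4/15 - 128*x**2/3 + 16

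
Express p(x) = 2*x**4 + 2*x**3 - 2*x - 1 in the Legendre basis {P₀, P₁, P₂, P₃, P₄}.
(-3/5)P₀ + (-4/5)P₁ + (8/7)P₂ + (4/5)P₃ + (16/35)P₄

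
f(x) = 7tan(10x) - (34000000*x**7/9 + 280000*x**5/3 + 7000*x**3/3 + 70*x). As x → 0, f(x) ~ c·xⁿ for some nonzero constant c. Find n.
9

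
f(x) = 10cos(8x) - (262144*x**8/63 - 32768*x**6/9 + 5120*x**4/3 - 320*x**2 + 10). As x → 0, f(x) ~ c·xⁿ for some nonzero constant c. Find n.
10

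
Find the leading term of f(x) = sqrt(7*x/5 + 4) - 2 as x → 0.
7*x/20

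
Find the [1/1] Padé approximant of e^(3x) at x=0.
(3*x/2 + 1)/(1 - 3*x/2)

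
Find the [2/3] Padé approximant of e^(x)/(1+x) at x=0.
(13*x**2/140 + 18*x/35 + 1)/(8*x**3/105 - 57*x**2/140 + 18*x/35 + 1)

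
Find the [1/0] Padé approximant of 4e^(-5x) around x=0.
4 - 20*x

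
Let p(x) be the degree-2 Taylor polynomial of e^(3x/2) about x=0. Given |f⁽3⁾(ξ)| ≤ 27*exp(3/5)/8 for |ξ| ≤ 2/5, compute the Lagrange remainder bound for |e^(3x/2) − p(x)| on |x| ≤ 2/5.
9*exp(3/5)/250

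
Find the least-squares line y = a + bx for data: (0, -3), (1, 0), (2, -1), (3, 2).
a = -13/5, b = 7/5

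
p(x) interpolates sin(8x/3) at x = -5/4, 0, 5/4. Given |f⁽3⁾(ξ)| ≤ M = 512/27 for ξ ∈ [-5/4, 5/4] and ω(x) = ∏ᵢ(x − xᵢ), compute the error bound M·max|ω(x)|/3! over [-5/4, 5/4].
1000*sqrt(3)/729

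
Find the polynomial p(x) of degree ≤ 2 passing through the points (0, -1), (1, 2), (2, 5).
3*x - 1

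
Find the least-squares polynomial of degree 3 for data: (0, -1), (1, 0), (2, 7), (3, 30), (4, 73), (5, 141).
-50/63 + (-377/189)x + (283/252)x² + (107/108)x³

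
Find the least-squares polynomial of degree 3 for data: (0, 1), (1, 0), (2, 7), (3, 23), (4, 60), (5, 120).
37/42 + (-319/252)x + (-5/42)x² + (37/36)x³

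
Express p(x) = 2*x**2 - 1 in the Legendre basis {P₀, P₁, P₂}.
(-1/3)P₀ + (4/3)P₂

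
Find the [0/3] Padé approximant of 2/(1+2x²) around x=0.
2/(2*x**2 + 1)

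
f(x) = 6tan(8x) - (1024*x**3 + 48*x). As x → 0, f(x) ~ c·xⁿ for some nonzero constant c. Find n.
5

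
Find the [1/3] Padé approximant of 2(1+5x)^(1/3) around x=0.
(25*x/3 + 2)/(125*x**3/81 - 25*x**2/18 + 5*x/2 + 1)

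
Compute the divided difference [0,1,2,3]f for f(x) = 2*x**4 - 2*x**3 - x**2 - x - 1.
10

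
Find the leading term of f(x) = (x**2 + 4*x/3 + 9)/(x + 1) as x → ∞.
x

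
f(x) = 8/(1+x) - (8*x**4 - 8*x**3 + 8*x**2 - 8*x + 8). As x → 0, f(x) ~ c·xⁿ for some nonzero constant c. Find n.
5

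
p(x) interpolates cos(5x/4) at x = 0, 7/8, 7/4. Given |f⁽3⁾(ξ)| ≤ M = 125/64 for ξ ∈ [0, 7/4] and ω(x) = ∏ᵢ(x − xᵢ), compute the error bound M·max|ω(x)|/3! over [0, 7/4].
42875*sqrt(3)/884736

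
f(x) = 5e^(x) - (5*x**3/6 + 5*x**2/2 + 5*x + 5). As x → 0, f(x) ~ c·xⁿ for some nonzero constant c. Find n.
4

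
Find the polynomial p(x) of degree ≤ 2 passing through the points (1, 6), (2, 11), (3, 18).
x**2 + 2*x + 3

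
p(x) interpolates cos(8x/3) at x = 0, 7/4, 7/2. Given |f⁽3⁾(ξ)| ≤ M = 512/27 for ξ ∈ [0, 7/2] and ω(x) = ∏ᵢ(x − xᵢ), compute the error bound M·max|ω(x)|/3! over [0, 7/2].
2744*sqrt(3)/729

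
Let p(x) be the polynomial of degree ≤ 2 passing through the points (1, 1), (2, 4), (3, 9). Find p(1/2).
1/4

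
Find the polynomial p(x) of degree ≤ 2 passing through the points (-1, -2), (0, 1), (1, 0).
-2*x**2 + x + 1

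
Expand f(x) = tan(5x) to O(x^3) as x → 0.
5*x + O(x**3)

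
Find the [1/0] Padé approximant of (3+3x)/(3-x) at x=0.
4*x/3 + 1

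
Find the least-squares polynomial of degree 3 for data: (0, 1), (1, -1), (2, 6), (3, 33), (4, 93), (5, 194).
68/63 + (-1235/378)x + (-211/252)x² + (199/108)x³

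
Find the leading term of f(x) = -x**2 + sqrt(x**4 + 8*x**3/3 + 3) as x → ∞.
4*x/3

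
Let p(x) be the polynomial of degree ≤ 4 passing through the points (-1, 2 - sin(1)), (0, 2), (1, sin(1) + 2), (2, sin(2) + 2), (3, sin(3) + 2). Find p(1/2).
-5*sin(2)/32 + 3*sin(3)/128 + 95*sin(1)/128 + 2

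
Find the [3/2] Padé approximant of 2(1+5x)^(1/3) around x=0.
(350*x**3/81 + 70*x**2/3 + 14*x + 2)/(50*x**2/9 + 16*x/3 + 1)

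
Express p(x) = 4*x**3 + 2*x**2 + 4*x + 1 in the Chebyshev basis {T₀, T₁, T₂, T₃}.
(2)T₀ + (7)T₁ + T₂ + T₃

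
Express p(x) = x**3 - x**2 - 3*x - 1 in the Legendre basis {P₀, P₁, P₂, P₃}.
(-4/3)P₀ + (-12/5)P₁ + (-2/3)P₂ + (2/5)P₃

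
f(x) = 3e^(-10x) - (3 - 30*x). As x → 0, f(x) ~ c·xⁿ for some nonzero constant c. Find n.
2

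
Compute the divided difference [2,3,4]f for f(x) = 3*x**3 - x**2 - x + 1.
26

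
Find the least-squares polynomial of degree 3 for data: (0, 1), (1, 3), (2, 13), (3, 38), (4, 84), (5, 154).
143/126 + (-137/108)x + (463/252)x² + (49/54)x³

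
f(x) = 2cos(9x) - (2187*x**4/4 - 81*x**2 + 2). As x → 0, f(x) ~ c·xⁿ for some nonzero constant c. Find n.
6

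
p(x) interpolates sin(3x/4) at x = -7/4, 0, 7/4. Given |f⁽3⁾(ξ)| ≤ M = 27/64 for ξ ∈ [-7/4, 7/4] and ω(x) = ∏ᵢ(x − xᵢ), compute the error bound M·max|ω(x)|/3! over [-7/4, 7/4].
343*sqrt(3)/4096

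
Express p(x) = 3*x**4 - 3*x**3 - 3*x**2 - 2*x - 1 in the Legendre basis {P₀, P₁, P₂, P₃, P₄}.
(-7/5)P₀ + (-19/5)P₁ + (-2/7)P₂ + (-6/5)P₃ + (24/35)P₄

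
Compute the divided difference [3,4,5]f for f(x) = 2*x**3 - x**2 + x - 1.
23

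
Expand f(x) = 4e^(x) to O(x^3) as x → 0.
4 + 4*x + 2*x**2 + O(x**3)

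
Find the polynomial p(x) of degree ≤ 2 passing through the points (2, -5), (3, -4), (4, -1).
x**2 - 4*x - 1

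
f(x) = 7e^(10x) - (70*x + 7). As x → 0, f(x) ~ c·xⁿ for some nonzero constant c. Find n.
2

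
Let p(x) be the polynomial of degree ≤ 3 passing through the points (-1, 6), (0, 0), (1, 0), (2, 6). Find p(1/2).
-3/4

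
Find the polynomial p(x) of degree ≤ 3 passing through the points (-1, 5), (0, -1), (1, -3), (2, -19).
-3*x**3 + 2*x**2 - x - 1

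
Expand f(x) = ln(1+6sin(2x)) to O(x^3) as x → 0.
12*x - 72*x**2 + O(x**3)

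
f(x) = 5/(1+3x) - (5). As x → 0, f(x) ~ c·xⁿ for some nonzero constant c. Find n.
1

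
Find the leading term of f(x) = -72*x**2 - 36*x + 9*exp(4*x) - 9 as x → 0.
96*x**3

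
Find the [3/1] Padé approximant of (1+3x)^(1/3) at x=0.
(-x**3/3 + x**2 + 3*x + 1)/(2*x + 1)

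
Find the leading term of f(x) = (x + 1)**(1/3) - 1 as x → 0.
x/3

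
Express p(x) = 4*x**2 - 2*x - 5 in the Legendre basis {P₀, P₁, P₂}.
(-11/3)P₀ + (-2)P₁ + (8/3)P₂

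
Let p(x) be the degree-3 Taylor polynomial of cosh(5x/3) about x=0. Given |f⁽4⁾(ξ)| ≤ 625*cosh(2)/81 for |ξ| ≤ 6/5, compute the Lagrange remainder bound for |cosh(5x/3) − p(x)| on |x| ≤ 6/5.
2*cosh(2)/3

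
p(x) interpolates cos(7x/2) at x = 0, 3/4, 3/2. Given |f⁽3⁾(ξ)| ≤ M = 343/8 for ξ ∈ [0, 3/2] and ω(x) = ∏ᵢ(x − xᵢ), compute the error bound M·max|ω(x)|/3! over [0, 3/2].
343*sqrt(3)/512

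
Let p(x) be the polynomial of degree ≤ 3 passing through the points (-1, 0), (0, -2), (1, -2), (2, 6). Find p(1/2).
-21/8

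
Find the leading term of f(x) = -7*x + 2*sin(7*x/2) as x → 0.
-343*x**3/24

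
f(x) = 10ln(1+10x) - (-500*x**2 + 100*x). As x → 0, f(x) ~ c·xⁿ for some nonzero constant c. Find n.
3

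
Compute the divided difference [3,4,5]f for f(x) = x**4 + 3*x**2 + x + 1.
100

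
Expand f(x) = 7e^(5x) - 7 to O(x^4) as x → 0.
35*x + 175*x**2/2 + 875*x**3/6 + O(x**4)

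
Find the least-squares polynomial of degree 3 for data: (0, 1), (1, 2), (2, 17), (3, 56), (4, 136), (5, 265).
127/126 + (-1039/756)x + (95/252)x² + (113/54)x³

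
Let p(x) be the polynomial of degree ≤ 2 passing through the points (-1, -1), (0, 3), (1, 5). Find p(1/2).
17/4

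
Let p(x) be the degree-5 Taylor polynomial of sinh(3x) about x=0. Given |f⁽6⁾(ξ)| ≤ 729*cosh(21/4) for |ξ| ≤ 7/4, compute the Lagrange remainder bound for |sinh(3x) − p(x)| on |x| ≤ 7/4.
9529569*cosh(21/4)/327680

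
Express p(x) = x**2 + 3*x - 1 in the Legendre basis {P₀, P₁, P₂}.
(-2/3)P₀ + (3)P₁ + (2/3)P₂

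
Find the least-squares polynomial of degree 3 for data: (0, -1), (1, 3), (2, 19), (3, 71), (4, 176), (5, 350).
-29/42 + (353/252)x + (-151/84)x² + (28/9)x³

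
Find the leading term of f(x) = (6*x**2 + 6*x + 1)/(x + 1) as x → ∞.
6*x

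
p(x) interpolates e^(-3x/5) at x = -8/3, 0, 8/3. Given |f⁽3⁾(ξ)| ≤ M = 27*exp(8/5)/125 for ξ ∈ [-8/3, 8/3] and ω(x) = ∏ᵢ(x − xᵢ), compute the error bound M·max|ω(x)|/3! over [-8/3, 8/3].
512*sqrt(3)*exp(8/5)/3375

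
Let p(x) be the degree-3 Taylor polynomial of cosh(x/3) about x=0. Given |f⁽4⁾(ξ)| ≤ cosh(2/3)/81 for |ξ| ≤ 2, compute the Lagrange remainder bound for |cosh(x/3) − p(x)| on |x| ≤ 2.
2*cosh(2/3)/243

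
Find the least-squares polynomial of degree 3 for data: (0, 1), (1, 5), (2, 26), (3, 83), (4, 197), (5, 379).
26/21 + (-16/63)x + (19/42)x² + (53/18)x³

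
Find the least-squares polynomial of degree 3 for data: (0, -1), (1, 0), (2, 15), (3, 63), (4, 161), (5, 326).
-58/63 + (-335/378)x + (-173/126)x² + (79/27)x³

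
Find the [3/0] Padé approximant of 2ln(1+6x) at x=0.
12*x*(12*x**2 - 3*x + 1)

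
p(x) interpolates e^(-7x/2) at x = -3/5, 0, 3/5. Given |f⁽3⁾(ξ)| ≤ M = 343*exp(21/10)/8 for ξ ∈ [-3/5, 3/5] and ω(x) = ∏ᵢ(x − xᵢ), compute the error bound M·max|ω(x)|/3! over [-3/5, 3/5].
343*sqrt(3)*exp(21/10)/1000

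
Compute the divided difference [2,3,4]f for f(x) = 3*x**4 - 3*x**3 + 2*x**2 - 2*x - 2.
140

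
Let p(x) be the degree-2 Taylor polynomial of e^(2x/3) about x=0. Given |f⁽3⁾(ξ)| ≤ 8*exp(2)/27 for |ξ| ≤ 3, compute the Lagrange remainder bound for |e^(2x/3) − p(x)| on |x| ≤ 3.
4*exp(2)/3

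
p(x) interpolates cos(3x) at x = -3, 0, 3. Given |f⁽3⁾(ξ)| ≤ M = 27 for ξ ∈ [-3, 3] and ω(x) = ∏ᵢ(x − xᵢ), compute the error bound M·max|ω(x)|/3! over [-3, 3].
27*sqrt(3)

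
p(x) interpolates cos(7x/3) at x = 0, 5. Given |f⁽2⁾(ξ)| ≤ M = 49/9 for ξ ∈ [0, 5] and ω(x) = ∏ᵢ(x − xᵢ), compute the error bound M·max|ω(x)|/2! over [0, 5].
1225/72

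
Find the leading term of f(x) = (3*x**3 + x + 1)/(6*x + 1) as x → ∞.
x**2/2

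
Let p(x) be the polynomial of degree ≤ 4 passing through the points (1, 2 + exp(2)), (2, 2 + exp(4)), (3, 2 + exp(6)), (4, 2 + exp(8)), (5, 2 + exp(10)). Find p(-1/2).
-385*exp(8)/32 - 693*exp(4)/32 + 2 + 1155*exp(2)/128 + 1485*exp(6)/64 + 315*exp(10)/128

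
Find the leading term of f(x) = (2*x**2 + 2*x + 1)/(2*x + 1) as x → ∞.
x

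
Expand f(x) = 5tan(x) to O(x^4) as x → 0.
5*x + 5*x**3/3 + O(x**4)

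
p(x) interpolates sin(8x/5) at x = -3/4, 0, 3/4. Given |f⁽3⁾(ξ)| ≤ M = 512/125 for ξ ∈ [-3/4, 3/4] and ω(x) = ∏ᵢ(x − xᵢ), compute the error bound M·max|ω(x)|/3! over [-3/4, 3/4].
8*sqrt(3)/125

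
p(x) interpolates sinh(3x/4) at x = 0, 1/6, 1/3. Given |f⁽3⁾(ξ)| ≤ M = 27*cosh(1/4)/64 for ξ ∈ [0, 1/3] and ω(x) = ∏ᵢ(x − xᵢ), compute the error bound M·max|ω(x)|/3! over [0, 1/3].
sqrt(3)*cosh(1/4)/13824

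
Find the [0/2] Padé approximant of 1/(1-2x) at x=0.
1/(1 - 2*x)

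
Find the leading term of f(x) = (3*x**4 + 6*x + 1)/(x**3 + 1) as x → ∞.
3*x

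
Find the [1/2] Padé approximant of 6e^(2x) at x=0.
(4*x + 6)/(2*x**2/3 - 4*x/3 + 1)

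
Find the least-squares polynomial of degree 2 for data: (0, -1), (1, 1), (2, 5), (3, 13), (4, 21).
-39/35 + (36/35)x + (8/7)x²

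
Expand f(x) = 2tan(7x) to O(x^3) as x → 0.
14*x + O(x**3)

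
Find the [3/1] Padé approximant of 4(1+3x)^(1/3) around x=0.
(-4*x**3/3 + 4*x**2 + 12*x + 4)/(2*x + 1)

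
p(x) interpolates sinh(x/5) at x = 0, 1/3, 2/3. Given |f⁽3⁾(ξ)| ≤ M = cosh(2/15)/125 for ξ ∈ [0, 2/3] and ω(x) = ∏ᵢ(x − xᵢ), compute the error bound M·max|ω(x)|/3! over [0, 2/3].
sqrt(3)*cosh(2/15)/91125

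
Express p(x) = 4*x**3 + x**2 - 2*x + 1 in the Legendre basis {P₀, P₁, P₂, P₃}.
(4/3)P₀ + (2/5)P₁ + (2/3)P₂ + (8/5)P₃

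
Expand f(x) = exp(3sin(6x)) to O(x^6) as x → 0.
1 + 18*x + 162*x**2 + 864*x**3 + 2430*x**4 - 7776*x**5/5 + O(x**6)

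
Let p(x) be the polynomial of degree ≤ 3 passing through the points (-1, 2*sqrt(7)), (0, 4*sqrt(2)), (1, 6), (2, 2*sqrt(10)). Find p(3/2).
-5*sqrt(2)/4 + sqrt(7)/8 + 5*sqrt(10)/8 + 45/8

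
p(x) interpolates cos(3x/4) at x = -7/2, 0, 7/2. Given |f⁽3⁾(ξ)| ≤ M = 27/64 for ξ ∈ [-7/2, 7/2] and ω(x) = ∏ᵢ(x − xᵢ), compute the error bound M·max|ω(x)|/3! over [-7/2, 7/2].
343*sqrt(3)/512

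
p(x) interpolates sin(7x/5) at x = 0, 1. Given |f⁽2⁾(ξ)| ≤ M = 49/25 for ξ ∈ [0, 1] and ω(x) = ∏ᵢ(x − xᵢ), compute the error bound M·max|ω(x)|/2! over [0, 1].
49/200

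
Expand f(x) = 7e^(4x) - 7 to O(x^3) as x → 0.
28*x + 56*x**2 + O(x**3)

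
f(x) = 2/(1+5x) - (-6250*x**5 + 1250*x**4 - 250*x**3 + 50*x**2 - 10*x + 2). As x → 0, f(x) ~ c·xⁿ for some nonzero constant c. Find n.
6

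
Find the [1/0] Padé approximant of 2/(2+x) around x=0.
1 - x/2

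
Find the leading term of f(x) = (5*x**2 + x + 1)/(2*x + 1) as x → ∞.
5*x/2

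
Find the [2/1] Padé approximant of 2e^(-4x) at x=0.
(16*x**2/3 - 16*x/3 + 2)/(4*x/3 + 1)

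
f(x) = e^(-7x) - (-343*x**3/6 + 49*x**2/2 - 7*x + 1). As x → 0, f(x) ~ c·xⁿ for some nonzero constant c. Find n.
4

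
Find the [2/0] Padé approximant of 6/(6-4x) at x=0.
4*x**2/9 + 2*x/3 + 1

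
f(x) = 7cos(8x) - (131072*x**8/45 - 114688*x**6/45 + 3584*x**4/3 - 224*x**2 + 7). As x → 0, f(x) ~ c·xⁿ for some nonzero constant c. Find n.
10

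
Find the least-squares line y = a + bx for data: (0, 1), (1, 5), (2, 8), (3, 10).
a = 3/2, b = 3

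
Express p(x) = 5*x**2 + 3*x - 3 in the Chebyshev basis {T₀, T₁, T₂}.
(-1/2)T₀ + (3)T₁ + (5/2)T₂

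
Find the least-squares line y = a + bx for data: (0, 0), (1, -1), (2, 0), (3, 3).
a = -1, b = 1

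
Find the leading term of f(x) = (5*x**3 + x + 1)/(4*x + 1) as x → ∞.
5*x**2/4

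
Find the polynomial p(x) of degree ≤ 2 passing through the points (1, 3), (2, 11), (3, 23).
2*x**2 + 2*x - 1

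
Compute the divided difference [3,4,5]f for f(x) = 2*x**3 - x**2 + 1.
23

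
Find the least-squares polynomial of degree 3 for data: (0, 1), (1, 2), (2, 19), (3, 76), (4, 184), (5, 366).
143/126 + (-2237/756)x + (29/126)x² + (323/108)x³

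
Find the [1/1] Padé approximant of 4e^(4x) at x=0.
(8*x + 4)/(1 - 2*x)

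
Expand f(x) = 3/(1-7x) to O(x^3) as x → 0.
3 + 21*x + 147*x**2 + O(x**3)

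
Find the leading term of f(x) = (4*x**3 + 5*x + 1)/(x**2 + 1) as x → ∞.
4*x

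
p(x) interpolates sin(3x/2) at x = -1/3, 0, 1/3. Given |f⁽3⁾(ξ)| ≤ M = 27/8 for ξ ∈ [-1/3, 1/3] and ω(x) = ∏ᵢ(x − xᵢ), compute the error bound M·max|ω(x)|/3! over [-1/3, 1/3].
sqrt(3)/216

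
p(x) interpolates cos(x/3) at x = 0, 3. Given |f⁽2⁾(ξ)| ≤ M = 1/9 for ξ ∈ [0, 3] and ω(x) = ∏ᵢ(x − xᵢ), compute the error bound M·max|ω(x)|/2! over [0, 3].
1/8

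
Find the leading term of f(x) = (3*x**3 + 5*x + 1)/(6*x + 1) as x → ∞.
x**2/2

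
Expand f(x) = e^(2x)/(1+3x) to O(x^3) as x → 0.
1 - x + 5*x**2 + O(x**3)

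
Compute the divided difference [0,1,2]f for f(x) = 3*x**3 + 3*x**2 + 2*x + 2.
12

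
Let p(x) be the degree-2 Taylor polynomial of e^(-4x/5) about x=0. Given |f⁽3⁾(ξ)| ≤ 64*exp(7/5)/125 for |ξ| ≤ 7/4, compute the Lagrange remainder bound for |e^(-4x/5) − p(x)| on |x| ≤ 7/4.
343*exp(7/5)/750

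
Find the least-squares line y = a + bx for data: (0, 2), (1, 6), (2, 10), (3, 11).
a = 13/5, b = 31/10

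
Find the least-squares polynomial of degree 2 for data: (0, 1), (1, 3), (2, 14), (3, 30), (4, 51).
19/35 + (29/70)x + (43/14)x²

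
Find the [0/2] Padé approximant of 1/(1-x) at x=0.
1/(1 - x)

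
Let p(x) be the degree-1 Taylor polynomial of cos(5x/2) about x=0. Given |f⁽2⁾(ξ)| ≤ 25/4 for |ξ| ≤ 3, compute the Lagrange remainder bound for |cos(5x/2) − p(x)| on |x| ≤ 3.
225/8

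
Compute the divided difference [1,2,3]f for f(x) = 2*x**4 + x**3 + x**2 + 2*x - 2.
57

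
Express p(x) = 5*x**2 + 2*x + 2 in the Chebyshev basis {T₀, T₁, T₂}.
(9/2)T₀ + (2)T₁ + (5/2)T₂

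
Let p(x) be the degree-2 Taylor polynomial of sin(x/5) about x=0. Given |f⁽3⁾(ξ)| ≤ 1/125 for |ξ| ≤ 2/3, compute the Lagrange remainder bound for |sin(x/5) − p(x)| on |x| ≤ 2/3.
4/10125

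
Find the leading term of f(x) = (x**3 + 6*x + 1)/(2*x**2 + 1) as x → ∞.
x/2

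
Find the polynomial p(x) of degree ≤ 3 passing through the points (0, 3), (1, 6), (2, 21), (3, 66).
3*x**3 - 3*x**2 + 3*x + 3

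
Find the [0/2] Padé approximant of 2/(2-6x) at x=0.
1/(1 - 3*x)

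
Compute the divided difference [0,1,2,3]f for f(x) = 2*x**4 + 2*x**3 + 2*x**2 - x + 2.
14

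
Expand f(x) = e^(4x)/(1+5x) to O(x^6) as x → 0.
1 - x + 13*x**2 - 163*x**3/3 + 847*x**4/3 - 21047*x**5/15 + O(x**6)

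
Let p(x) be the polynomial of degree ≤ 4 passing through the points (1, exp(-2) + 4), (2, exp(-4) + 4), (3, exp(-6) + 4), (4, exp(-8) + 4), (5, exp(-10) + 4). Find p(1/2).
(-420*exp(6) - 180*exp(2) + 35 + 378*exp(4) + 315*exp(8) + 512*exp(10))*exp(-10)/128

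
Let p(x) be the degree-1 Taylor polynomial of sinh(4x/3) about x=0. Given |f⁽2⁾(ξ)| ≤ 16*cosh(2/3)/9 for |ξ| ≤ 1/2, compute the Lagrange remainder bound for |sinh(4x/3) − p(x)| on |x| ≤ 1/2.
2*cosh(2/3)/9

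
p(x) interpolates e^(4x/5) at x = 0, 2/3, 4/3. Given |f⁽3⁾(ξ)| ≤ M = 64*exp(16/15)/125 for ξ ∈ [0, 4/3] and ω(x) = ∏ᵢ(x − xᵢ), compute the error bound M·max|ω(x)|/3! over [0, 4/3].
512*sqrt(3)*exp(16/15)/91125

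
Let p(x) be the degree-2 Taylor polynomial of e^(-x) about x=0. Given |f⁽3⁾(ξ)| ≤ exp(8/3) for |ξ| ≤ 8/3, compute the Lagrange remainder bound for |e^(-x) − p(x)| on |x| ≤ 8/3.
256*exp(8/3)/81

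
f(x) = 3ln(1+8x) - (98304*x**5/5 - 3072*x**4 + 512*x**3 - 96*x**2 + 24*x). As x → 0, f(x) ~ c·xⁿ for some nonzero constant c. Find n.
6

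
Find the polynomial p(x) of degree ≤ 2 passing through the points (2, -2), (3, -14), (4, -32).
-3*x**2 + 3*x + 4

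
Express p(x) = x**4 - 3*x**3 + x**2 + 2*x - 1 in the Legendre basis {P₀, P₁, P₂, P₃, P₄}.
(-7/15)P₀ + (1/5)P₁ + (26/21)P₂ + (-6/5)P₃ + (8/35)P₄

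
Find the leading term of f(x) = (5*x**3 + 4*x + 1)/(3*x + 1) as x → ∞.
5*x**2/3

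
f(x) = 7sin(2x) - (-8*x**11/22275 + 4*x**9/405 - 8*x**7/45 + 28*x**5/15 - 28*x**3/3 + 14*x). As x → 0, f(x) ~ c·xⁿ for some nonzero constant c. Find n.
13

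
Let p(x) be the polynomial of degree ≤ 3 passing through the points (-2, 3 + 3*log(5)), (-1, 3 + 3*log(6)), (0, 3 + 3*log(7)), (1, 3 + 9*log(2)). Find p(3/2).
3 + log(226492416*2**(5/8)*3**(15/16)*5**(1/16)*7**(7/16)/4117715)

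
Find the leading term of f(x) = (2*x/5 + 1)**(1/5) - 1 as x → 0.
2*x/25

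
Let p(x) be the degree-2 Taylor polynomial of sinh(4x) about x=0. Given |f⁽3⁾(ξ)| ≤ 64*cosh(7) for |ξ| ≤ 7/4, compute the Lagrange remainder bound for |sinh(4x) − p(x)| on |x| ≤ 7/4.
343*cosh(7)/6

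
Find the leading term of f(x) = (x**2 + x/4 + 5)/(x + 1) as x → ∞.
x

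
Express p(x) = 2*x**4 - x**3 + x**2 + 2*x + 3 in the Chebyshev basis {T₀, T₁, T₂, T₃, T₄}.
(17/4)T₀ + (5/4)T₁ + (3/2)T₂ + (-1/4)T₃ + (1/4)T₄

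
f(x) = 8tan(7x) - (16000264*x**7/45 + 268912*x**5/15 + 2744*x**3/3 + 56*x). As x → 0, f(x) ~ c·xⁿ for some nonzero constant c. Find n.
9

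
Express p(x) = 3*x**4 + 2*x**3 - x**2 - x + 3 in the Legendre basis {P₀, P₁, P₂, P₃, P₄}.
(49/15)P₀ + (1/5)P₁ + (22/21)P₂ + (4/5)P₃ + (24/35)P₄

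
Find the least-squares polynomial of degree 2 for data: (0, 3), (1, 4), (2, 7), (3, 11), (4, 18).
107/35 + (-1/70)x + (13/14)x²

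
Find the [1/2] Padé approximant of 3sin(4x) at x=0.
12*x/(8*x**2/3 + 1)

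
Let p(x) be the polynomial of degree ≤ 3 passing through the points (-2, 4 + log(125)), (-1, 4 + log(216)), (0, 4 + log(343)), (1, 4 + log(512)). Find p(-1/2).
4 + log(42*2**(1/8)*21**(11/16)*5**(13/16)/5)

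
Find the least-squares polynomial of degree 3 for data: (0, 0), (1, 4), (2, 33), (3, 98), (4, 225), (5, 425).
-5/42 + (-163/252)x + (29/12)x² + (53/18)x³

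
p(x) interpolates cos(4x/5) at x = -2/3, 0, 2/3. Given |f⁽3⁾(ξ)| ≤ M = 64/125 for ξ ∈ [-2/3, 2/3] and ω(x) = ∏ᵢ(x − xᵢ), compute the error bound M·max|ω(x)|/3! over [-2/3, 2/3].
512*sqrt(3)/91125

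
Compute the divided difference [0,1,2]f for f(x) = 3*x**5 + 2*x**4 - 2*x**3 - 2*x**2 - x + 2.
51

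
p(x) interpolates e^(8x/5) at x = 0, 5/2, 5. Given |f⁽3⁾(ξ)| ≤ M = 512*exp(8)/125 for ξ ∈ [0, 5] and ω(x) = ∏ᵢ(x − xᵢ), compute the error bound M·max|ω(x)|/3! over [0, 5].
64*sqrt(3)*exp(8)/27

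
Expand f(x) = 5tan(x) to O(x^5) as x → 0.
5*x + 5*x**3/3 + O(x**5)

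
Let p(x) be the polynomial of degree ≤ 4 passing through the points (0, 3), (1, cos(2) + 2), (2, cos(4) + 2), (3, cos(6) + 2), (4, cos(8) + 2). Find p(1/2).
35*cos(2)/32 - 5*cos(8)/128 + 7*cos(6)/32 - 35*cos(4)/64 + 291/128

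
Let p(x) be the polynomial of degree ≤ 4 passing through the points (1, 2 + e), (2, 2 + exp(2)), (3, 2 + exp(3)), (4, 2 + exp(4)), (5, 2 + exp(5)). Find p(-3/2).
-1365*exp(4)/32 - 2145*exp(2)/32 + 2 + 3003*e/128 + 1155*exp(5)/128 + 5005*exp(3)/64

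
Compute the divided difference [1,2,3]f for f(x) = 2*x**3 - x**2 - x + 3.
11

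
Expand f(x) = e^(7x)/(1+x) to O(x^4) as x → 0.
1 + 6*x + 37*x**2/2 + 116*x**3/3 + O(x**4)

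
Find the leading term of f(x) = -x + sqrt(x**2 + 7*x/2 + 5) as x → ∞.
7/4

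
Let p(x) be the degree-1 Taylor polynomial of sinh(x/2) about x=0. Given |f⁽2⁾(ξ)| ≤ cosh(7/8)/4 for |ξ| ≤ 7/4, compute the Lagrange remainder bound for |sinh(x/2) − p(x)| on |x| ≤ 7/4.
49*cosh(7/8)/128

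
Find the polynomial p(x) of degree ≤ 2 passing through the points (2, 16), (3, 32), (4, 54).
3*x**2 + x + 2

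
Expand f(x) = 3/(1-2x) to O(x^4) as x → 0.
3 + 6*x + 12*x**2 + 24*x**3 + O(x**4)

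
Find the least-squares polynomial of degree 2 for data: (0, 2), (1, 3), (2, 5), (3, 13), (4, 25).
12/5 + (-12/5)x + (2)x²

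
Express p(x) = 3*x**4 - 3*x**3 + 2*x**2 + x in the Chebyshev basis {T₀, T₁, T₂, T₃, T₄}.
(17/8)T₀ + (-5/4)T₁ + (5/2)T₂ + (-3/4)T₃ + (3/8)T₄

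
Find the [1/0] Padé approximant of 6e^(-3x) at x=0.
6 - 18*x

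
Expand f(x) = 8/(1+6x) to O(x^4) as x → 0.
8 - 48*x + 288*x**2 - 1728*x**3 + O(x**4)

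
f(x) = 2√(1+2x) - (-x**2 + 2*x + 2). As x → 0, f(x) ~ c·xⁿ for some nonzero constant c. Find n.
3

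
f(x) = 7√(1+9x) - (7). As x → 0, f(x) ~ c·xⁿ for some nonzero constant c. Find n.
1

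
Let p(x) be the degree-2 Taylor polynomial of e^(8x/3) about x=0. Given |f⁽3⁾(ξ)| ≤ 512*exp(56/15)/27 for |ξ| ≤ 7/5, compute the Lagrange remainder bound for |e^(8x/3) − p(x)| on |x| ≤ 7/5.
87808*exp(56/15)/10125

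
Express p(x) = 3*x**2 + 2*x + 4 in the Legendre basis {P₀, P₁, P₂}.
(5)P₀ + (2)P₁ + (2)P₂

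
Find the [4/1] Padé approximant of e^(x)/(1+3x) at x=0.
(7429*x**4/167160 + 3463*x**3/20895 + 6969*x**2/13930 + 6964*x/6965 + 1)/(20894*x/6965 + 1)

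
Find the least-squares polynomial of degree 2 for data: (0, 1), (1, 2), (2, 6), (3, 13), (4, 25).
41/35 + (-87/70)x + (25/14)x²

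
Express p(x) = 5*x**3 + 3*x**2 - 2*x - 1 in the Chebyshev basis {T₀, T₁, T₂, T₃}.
(1/2)T₀ + (7/4)T₁ + (3/2)T₂ + (5/4)T₃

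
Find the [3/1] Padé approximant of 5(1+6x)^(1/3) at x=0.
(-40*x**3/3 + 20*x**2 + 30*x + 5)/(4*x + 1)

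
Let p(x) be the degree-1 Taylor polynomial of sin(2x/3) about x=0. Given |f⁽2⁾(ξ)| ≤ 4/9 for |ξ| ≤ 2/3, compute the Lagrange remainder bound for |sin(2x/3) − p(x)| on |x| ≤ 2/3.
8/81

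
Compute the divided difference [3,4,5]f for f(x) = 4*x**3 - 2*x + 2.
48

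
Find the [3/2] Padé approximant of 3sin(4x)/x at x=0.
(12 - 112*x**2/5)/(4*x**2/5 + 1)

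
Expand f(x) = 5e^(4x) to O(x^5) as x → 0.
5 + 20*x + 40*x**2 + 160*x**3/3 + 160*x**4/3 + O(x**5)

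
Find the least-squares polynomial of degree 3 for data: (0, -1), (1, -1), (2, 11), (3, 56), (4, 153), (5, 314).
-44/63 + (-479/189)x + (-395/252)x² + (317/108)x³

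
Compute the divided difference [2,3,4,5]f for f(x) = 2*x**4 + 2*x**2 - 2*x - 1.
28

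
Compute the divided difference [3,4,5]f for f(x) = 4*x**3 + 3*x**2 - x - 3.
51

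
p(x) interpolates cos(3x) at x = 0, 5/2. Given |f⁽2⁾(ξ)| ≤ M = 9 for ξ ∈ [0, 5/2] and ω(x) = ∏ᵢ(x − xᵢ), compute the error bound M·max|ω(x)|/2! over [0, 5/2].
225/32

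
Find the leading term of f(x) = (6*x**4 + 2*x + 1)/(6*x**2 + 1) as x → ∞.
x**2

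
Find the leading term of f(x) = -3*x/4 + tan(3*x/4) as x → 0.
9*x**3/64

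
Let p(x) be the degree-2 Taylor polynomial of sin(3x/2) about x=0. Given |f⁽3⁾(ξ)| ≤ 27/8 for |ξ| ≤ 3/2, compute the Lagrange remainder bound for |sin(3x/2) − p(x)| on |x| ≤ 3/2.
243/128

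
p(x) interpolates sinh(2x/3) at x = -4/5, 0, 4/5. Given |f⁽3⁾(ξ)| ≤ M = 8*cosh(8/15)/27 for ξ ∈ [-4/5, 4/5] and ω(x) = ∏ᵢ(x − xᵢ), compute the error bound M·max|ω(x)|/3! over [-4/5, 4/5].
512*sqrt(3)*cosh(8/15)/91125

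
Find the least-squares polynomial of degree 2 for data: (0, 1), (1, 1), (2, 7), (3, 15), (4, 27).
5/7 + (-29/35)x + (13/7)x²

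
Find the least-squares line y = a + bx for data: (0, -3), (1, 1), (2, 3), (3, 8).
a = -3, b = 7/2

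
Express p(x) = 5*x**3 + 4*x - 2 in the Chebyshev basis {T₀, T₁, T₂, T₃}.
(-2)T₀ + (31/4)T₁ + (5/4)T₃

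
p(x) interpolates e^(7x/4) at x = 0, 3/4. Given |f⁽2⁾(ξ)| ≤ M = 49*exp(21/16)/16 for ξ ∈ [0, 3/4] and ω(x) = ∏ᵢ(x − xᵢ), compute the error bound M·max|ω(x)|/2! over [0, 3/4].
441*exp(21/16)/2048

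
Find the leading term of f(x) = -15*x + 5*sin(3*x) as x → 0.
-45*x**3/2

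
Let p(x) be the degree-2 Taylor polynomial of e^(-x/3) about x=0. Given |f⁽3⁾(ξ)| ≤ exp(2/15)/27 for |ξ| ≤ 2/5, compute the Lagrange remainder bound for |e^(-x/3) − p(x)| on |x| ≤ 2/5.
4*exp(2/15)/10125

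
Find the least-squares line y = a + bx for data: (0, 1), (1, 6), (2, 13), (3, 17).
a = 1, b = 11/2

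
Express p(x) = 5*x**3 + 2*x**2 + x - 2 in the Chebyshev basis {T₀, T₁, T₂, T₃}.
-T₀ + (19/4)T₁ + T₂ + (5/4)T₃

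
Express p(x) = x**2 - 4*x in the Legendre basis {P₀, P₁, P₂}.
(1/3)P₀ + (-4)P₁ + (2/3)P₂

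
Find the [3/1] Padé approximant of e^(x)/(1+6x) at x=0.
(4571*x**3/26328 + 2189*x**2/4388 + 4389*x/4388 + 1)/(26329*x/4388 + 1)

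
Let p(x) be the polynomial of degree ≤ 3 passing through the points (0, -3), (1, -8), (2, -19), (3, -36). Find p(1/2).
-19/4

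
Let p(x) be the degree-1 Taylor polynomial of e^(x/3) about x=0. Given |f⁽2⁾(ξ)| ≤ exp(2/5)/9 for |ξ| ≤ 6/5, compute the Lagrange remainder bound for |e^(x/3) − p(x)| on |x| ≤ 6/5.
2*exp(2/5)/25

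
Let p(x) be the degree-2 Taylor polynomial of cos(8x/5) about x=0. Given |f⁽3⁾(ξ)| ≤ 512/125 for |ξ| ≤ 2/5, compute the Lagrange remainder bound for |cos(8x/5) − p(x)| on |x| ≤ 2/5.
2048/46875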